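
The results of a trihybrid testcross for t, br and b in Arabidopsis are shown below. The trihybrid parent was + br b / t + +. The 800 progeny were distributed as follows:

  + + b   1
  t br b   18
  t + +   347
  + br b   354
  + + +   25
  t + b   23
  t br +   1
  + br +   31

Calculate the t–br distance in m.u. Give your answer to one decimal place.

The two rarest classes, + + b and t br +, are the double crossovers. Comparing them with the parentals, only the br allele has switched, so br is the middle locus and the order is t – br – b.
Crossovers in the t–br interval produce the single-crossover classes t br b and + + + (18 + 25 = 43) plus the double crossovers (2).
RF(t–br) = (43 + 2) / 800 = 45/800 = 0.0563 → 5.6 m.u.

5.6 m.u.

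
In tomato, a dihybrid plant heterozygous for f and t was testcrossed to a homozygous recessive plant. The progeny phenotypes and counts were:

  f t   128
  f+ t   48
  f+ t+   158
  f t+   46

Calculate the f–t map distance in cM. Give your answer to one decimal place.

24.7 cM

The two most frequent classes, f+ t+ (158) and f t (128), are the parental types, so the F1 was f+ t+ / f t.
The recombinant classes are f+ t and f t+: 48 + 46 = 94.
Recombination frequency = 94/380 = 0.2474 ≈ 24.7%, i.e. 24.7 cM.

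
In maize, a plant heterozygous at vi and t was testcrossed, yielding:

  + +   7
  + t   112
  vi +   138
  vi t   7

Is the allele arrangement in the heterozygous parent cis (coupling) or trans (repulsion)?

trans

The two most frequent classes are + t (112) and vi + (138); these are the parental (non-recombinant) types.
So the F1 carried + t on one chromosome and vi + on the other — the recessive alleles are on opposite chromosomes (trans / repulsion).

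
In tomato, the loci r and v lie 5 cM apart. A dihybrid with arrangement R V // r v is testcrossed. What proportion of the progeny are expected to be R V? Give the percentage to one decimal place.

47.5%

A map distance of 5 cM corresponds to a recombination frequency of 0.050.
The F1 is R V / r v, so R V is a parental gamete class with expected frequency (1 − r)/2 = 0.950/2 = 0.4750.
That is 0.4750 = 47.5% of the progeny.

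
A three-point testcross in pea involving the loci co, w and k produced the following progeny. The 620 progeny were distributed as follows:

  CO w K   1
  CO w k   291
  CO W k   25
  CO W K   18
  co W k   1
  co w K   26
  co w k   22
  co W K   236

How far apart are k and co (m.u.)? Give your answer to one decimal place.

6.8 m.u.

The two most frequent reciprocal classes, CO w k and co W K, are the parental types, so the F1 was CO w k / co W K.
The two rarest classes, CO w K and co W k, are the double crossovers. Comparing them with the parentals, only the k allele has switched, so k is the middle locus and the order is w – k – co.
Crossovers in the k–co interval produce the single-crossover classes co w k and CO W K (22 + 18 = 40) plus the double crossovers (2).
RF(k–co) = (40 + 2) / 620 = 42/620 = 0.0677 → 6.8 m.u.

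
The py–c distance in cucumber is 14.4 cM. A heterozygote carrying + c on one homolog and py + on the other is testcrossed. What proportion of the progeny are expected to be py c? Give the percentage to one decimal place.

A map distance of 14.4 cM corresponds to a recombination frequency of 0.144.
The F1 is + c / py +, so py c is a recombinant gamete class with expected frequency r/2 = 0.144/2 = 0.0720.
That is 0.0720 = 7.2% of the progeny.

7.2%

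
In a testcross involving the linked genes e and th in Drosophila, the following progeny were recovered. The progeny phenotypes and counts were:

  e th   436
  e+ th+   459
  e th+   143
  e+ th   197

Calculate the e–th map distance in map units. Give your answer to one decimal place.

27.5 map units

The two most frequent classes, e+ th+ (459) and e th (436), are the parental types, so the F1 was e+ th+ / e th.
The recombinant classes are e+ th and e th+: 197 + 143 = 340.
Recombination frequency = 340/1235 = 0.2753 ≈ 27.5%, i.e. 27.5 map units.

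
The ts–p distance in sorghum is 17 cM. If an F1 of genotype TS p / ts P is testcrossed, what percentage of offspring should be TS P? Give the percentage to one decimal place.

8.5%

A map distance of 17 cM corresponds to a recombination frequency of 0.170.
The F1 is TS p / ts P, so TS P is a recombinant gamete class with expected frequency r/2 = 0.170/2 = 0.0850.
That is 0.0850 = 8.5% of the progeny.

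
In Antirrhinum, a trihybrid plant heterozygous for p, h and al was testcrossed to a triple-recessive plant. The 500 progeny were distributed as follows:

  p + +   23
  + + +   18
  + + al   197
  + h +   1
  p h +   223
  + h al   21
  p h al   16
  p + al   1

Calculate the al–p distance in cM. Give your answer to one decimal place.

The two most frequent reciprocal classes, + + al and p h +, are the parental types, so the F1 was + + al / p h +.
The two rarest classes, p + al and + h +, are the double crossovers. Comparing them with the parentals, only the p allele has switched, so p is the middle locus and the order is al – p – h.
Crossovers in the al–p interval produce the single-crossover classes + + + and p h al (18 + 16 = 34) plus the double crossovers (2).
RF(al–p) = (34 + 2) / 500 = 36/500 = 0.0720 → 7.2 cM.

7.2 cM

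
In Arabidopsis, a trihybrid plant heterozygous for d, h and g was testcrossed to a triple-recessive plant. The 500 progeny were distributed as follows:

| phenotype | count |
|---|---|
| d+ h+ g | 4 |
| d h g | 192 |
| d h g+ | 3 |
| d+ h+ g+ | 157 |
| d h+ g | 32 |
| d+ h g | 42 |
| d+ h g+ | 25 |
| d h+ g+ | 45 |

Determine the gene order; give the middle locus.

The two most frequent reciprocal classes, d+ h+ g+ and d h g, are the parental types, so the F1 was d+ h+ g+ / d h g.
The two rarest classes, d+ h+ g and d h g+, are the double crossovers. Comparing them with the parentals, only the g allele has switched, so g is the middle locus and the order is h – g – d.

g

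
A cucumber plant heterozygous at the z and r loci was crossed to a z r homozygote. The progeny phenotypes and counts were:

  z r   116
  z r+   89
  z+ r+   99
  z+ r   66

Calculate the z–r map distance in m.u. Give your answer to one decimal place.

41.9 m.u.

The two most frequent classes, z+ r+ (99) and z r (116), are the parental types, so the F1 was z+ r+ / z r.
The recombinant classes are z+ r and z r+: 66 + 89 = 155.
Recombination frequency = 155/370 = 0.4189 ≈ 41.9%, i.e. 41.9 m.u.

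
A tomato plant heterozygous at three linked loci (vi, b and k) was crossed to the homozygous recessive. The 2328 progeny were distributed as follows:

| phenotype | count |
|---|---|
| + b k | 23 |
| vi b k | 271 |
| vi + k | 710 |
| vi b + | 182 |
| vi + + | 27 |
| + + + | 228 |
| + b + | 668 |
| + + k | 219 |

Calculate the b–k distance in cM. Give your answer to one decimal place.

The two most frequent reciprocal classes, vi + k and + b +, are the parental types, so the F1 was vi + k / + b +.
The two rarest classes, vi + + and + b k, are the double crossovers. Comparing them with the parentals, only the k allele has switched, so k is the middle locus and the order is b – k – vi.
Crossovers in the b–k interval produce the single-crossover classes vi b k and + + + (271 + 228 = 499) plus the double crossovers (50).
RF(b–k) = (499 + 50) / 2328 = 549/2328 = 0.2358 → 23.6 cM.

23.6 cM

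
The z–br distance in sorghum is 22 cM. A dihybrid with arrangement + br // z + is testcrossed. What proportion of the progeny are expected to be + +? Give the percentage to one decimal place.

11.0%

A map distance of 22 cM corresponds to a recombination frequency of 0.220.
The F1 is + br / z +, so + + is a recombinant gamete class with expected frequency r/2 = 0.220/2 = 0.1100.
That is 0.1100 = 11.0% of the progeny.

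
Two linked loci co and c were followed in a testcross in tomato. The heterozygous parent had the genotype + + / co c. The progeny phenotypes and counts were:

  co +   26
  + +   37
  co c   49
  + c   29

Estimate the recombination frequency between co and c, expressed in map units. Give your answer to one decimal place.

39.0 map units

The recombinant classes are + c and co +: 29 + 26 = 55.
Recombination frequency = 55/141 = 0.3901 ≈ 39.0%, i.e. 39.0 map units.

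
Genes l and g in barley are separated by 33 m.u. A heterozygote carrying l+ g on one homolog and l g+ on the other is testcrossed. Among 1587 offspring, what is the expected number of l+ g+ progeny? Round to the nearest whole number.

262

A map distance of 33 m.u. corresponds to a recombination frequency of 0.330.
The F1 is l+ g / l g+, so l+ g+ is a recombinant gamete class with expected frequency r/2 = 0.330/2 = 0.1650.
Expected number = 0.1650 × 1587 = 261.86 ≈ 262.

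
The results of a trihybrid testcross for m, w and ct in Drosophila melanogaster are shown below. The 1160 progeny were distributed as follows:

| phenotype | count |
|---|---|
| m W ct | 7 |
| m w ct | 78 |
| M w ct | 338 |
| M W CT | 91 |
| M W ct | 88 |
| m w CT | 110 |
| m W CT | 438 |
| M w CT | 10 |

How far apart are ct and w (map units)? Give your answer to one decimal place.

18.5 map units

The two most frequent reciprocal classes, m W CT and M w ct, are the parental types, so the F1 was m W CT / M w ct.
The two rarest classes, m W ct and M w CT, are the double crossovers. Comparing them with the parentals, only the ct allele has switched, so ct is the middle locus and the order is w – ct – m.
Crossovers in the w–ct interval produce the single-crossover classes m w CT and M W ct (110 + 88 = 198) plus the double crossovers (17).
RF(w–ct) = (198 + 17) / 1160 = 215/1160 = 0.1853 → 18.5 map units.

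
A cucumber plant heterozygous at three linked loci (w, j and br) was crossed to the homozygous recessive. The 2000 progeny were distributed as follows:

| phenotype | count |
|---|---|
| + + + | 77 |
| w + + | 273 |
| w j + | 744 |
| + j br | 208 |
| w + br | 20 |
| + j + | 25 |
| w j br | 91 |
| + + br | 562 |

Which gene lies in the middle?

w

The two most frequent reciprocal classes, + + br and w j +, are the parental types, so the F1 was + + br / w j +.
The two rarest classes, w + br and + j +, are the double crossovers. Comparing them with the parentals, only the w allele has switched, so w is the middle locus and the order is j – w – br.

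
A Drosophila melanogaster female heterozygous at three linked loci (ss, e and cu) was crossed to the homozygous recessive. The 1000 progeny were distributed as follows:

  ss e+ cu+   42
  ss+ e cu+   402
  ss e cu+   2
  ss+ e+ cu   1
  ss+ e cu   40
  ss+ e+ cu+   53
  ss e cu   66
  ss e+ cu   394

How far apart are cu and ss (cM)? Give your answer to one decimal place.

The two most frequent reciprocal classes, ss+ e cu+ and ss e+ cu, are the parental types, so the F1 was ss+ e cu+ / ss e+ cu.
The two rarest classes, ss e cu+ and ss+ e+ cu, are the double crossovers. Comparing them with the parentals, only the ss allele has switched, so ss is the middle locus and the order is e – ss – cu.
Crossovers in the ss–cu interval produce the single-crossover classes ss+ e cu and ss e+ cu+ (40 + 42 = 82) plus the double crossovers (3).
RF(ss–cu) = (82 + 3) / 1000 = 85/1000 = 0.0850 → 8.5 cM.

8.5 cM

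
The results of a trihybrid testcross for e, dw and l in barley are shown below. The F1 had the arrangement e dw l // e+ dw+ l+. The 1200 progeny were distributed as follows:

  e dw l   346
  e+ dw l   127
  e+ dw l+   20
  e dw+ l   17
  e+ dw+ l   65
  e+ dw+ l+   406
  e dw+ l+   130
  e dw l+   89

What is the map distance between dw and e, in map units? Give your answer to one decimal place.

The two rarest classes, e dw+ l and e+ dw l+, are the double crossovers. Comparing them with the parentals, only the dw allele has switched, so dw is the middle locus and the order is l – dw – e.
Crossovers in the dw–e interval produce the single-crossover classes e+ dw l and e dw+ l+ (127 + 130 = 257) plus the double crossovers (37).
RF(dw–e) = (257 + 37) / 1200 = 294/1200 = 0.2450 → 24.5 map units.

24.5 map units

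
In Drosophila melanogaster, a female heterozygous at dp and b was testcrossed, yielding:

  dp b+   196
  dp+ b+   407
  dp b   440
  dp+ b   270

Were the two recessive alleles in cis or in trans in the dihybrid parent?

The two most frequent classes are dp+ b+ (407) and dp b (440); these are the parental (non-recombinant) types.
So the F1 carried dp+ b+ on one chromosome and dp b on the other — the recessive alleles are on the same chromosome (cis / coupling).

cis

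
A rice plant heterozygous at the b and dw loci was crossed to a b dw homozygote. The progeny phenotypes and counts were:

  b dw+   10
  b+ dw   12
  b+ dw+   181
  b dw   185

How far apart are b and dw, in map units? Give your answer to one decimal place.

5.7 map units

The two most frequent classes, b+ dw+ (181) and b dw (185), are the parental types, so the F1 was b+ dw+ / b dw.
The recombinant classes are b+ dw and b dw+: 12 + 10 = 22.
Recombination frequency = 22/388 = 0.0567 ≈ 5.7%, i.e. 5.7 map units.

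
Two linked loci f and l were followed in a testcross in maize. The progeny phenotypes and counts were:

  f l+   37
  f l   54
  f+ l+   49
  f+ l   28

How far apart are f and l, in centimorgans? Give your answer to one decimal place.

The two most frequent classes, f+ l+ (49) and f l (54), are the parental types, so the F1 was f+ l+ / f l.
The recombinant classes are f+ l and f l+: 28 + 37 = 65.
Recombination frequency = 65/168 = 0.3869 ≈ 38.7%, i.e. 38.7 centimorgans.

38.7 centimorgans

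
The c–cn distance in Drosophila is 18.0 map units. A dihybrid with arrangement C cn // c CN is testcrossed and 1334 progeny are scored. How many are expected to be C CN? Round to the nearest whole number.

A map distance of 18.0 map units corresponds to a recombination frequency of 0.180.
The F1 is C cn / c CN, so C CN is a recombinant gamete class with expected frequency r/2 = 0.180/2 = 0.0900.
Expected number = 0.0900 × 1334 = 120.06 ≈ 120.

120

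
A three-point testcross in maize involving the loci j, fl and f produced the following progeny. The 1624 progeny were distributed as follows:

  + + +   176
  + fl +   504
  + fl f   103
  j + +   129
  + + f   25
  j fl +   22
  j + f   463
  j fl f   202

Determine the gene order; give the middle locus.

The two most frequent reciprocal classes, j + f and + fl +, are the parental types, so the F1 was j + f / + fl +.
The two rarest classes, + + f and j fl +, are the double crossovers. Comparing them with the parentals, only the j allele has switched, so j is the middle locus and the order is f – j – fl.

j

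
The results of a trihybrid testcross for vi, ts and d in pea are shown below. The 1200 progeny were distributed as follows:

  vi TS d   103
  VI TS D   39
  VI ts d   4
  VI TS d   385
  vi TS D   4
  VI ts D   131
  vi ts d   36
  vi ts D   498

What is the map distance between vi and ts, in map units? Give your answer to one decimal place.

The two most frequent reciprocal classes, vi ts D and VI TS d, are the parental types, so the F1 was vi ts D / VI TS d.
The two rarest classes, vi TS D and VI ts d, are the double crossovers. Comparing them with the parentals, only the ts allele has switched, so ts is the middle locus and the order is vi – ts – d.
Crossovers in the vi–ts interval produce the single-crossover classes VI ts D and vi TS d (131 + 103 = 234) plus the double crossovers (8).
RF(vi–ts) = (234 + 8) / 1200 = 242/1200 = 0.2017 → 20.2 map units.

20.2 map units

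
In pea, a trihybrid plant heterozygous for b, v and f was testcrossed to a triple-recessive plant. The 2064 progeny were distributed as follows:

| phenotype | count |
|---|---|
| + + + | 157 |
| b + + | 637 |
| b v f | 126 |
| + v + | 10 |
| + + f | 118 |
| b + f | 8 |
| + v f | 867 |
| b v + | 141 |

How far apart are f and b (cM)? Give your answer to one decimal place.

14.6 cM

The two most frequent reciprocal classes, b + + and + v f, are the parental types, so the F1 was b + + / + v f.
The two rarest classes, b + f and + v +, are the double crossovers. Comparing them with the parentals, only the f allele has switched, so f is the middle locus and the order is v – f – b.
Crossovers in the f–b interval produce the single-crossover classes + + + and b v f (157 + 126 = 283) plus the double crossovers (18).
RF(f–b) = (283 + 18) / 2064 = 301/2064 = 0.1458 → 14.6 cM.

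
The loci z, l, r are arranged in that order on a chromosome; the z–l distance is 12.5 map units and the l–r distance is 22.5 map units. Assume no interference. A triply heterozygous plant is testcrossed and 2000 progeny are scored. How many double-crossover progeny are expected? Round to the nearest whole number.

56

Map distances give recombination frequencies of 0.125 and 0.225 for the two intervals.
With no interference, expected double-crossover frequency = 0.125 × 0.225 = 0.02813.
Expected number = 0.02813 × 2000 = 56.25 ≈ 56.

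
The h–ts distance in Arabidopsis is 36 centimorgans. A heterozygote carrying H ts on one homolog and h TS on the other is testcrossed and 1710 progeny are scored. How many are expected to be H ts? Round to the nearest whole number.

547

A map distance of 36 centimorgans corresponds to a recombination frequency of 0.360.
The F1 is H ts / h TS, so H ts is a parental gamete class with expected frequency (1 − r)/2 = 0.640/2 = 0.3200.
Expected number = 0.3200 × 1710 = 547.20 ≈ 547.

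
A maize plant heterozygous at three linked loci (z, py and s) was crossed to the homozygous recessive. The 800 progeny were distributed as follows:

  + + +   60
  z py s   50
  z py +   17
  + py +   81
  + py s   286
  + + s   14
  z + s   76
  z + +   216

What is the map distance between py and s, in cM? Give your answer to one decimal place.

The two most frequent reciprocal classes, + py s and z + +, are the parental types, so the F1 was + py s / z + +.
The two rarest classes, + + s and z py +, are the double crossovers. Comparing them with the parentals, only the py allele has switched, so py is the middle locus and the order is z – py – s.
Crossovers in the py–s interval produce the single-crossover classes + py + and z + s (81 + 76 = 157) plus the double crossovers (31).
RF(py–s) = (157 + 31) / 800 = 188/800 = 0.2350 → 23.5 cM.

23.5 cM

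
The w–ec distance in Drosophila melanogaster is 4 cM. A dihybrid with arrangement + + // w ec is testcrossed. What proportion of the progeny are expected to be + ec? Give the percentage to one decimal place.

A map distance of 4 cM corresponds to a recombination frequency of 0.040.
The F1 is + + / w ec, so + ec is a recombinant gamete class with expected frequency r/2 = 0.040/2 = 0.0200.
That is 0.0200 = 2.0% of the progeny.

2.0%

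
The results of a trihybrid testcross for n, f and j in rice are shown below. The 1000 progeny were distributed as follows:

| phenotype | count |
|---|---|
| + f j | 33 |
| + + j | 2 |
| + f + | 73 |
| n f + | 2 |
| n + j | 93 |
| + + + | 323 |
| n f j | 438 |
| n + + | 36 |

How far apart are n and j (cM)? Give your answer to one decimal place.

The two most frequent reciprocal classes, n f j and + + +, are the parental types, so the F1 was n f j / + + +.
The two rarest classes, n f + and + + j, are the double crossovers. Comparing them with the parentals, only the j allele has switched, so j is the middle locus and the order is f – j – n.
Crossovers in the j–n interval produce the single-crossover classes + f j and n + + (33 + 36 = 69) plus the double crossovers (4).
RF(j–n) = (69 + 4) / 1000 = 73/1000 = 0.0730 → 7.3 cM.

7.3 cM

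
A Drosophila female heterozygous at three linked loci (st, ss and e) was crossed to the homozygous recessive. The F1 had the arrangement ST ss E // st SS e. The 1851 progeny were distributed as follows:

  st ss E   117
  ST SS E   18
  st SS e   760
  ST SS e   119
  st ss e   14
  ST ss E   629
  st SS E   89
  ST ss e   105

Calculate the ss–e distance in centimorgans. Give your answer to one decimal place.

12.2 centimorgans

The two rarest classes, ST SS E and st ss e, are the double crossovers. Comparing them with the parentals, only the ss allele has switched, so ss is the middle locus and the order is st – ss – e.
Crossovers in the ss–e interval produce the single-crossover classes ST ss e and st SS E (105 + 89 = 194) plus the double crossovers (32).
RF(ss–e) = (194 + 32) / 1851 = 226/1851 = 0.1221 → 12.2 centimorgans.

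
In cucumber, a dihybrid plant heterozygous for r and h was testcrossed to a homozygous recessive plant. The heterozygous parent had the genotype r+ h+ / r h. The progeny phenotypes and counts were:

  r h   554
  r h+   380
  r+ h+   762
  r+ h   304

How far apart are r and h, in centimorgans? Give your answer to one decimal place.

34.2 centimorgans

The recombinant classes are r+ h and r h+: 304 + 380 = 684.
Recombination frequency = 684/2000 = 0.3420 ≈ 34.2%, i.e. 34.2 centimorgans.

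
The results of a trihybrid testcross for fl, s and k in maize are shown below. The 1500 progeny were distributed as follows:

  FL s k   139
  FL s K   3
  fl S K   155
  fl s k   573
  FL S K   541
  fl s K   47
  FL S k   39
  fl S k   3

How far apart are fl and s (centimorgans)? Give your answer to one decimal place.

The two most frequent reciprocal classes, FL S K and fl s k, are the parental types, so the F1 was FL S K / fl s k.
The two rarest classes, FL s K and fl S k, are the double crossovers. Comparing them with the parentals, only the s allele has switched, so s is the middle locus and the order is k – s – fl.
Crossovers in the s–fl interval produce the single-crossover classes fl S K and FL s k (155 + 139 = 294) plus the double crossovers (6).
RF(s–fl) = (294 + 6) / 1500 = 300/1500 = 0.2000 → 20.0 centimorgans.

20.0 centimorgans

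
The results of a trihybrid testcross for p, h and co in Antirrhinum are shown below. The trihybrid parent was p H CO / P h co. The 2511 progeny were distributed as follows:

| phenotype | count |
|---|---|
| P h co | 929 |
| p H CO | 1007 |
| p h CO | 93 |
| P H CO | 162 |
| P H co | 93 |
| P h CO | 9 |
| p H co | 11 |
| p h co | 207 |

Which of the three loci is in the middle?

The two rarest classes, p H co and P h CO, are the double crossovers. Comparing them with the parentals, only the co allele has switched, so co is the middle locus and the order is h – co – p.

co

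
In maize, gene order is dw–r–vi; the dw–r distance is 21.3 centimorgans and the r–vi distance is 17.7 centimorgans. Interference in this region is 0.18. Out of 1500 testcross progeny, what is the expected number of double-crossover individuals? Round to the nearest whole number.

46

Map distances give recombination frequencies of 0.213 and 0.177 for the two intervals.
With interference 0.18 (so coincidence = 0.82), expected double-crossover frequency = 0.213 × 0.177 × 0.82 = 0.03091.
Expected number = 0.03091 × 1500 = 46.37 ≈ 46.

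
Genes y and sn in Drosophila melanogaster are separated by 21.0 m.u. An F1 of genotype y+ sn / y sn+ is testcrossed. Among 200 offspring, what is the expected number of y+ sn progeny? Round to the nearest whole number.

79

A map distance of 21.0 m.u. corresponds to a recombination frequency of 0.210.
The F1 is y+ sn / y sn+, so y+ sn is a parental gamete class with expected frequency (1 − r)/2 = 0.790/2 = 0.3950.
Expected number = 0.3950 × 200 = 79.00 ≈ 79.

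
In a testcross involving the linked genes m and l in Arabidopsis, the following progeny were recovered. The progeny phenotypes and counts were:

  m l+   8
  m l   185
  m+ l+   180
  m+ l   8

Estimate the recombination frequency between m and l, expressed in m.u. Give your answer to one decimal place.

4.2 m.u.

The two most frequent classes, m+ l+ (180) and m l (185), are the parental types, so the F1 was m+ l+ / m l.
The recombinant classes are m+ l and m l+: 8 + 8 = 16.
Recombination frequency = 16/381 = 0.0420 ≈ 4.2%, i.e. 4.2 m.u.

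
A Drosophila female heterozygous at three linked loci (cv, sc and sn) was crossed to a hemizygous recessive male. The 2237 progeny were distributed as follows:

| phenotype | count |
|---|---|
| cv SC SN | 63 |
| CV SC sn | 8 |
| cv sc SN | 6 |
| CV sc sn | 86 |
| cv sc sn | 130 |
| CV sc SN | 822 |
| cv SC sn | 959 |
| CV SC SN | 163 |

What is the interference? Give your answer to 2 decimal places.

The two most frequent reciprocal classes, cv SC sn and CV sc SN, are the parental types, so the F1 was cv SC sn / CV sc SN.
The two rarest classes, CV SC sn and cv sc SN, are the double crossovers. Comparing them with the parentals, only the cv allele has switched, so cv is the middle locus and the order is sc – cv – sn.
sc–cv: (293 + 14)/2237 = 0.1372; cv–sn: (149 + 14)/2237 = 0.0729.
Expected DCO frequency = 0.1372 × 0.0729 ≈ 0.01000; observed = 14/2237 ≈ 0.00626.
Coefficient of coincidence = 0.00626/0.01000 ≈ 0.63; interference = 1 − 0.63 = 0.37.

0.37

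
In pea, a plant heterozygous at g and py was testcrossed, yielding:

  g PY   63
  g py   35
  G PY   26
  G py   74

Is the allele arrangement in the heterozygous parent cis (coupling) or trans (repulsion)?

trans

The two most frequent classes are G py (74) and g PY (63); these are the parental (non-recombinant) types.
So the F1 carried G py on one chromosome and g PY on the other — the recessive alleles are on opposite chromosomes (trans / repulsion).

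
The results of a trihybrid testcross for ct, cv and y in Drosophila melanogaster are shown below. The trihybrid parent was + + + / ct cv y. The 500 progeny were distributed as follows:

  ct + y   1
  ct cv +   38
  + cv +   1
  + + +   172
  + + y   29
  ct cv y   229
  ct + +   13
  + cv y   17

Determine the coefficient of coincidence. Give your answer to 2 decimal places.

0.45

The two rarest classes, + cv + and ct + y, are the double crossovers. Comparing them with the parentals, only the cv allele has switched, so cv is the middle locus and the order is ct – cv – y.
ct–cv: (30 + 2)/500 = 0.0640; cv–y: (67 + 2)/500 = 0.1380.
Expected DCO frequency = 0.0640 × 0.1380 ≈ 0.00883; observed = 2/500 ≈ 0.00400.
Coefficient of coincidence = 0.00400/0.00883 ≈ 0.45.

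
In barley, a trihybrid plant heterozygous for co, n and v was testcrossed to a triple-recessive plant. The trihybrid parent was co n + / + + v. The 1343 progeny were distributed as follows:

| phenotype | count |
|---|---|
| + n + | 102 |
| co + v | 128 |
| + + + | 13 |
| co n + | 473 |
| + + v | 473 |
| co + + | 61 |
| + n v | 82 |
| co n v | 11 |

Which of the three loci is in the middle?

v

The two rarest classes, co n v and + + +, are the double crossovers. Comparing them with the parentals, only the v allele has switched, so v is the middle locus and the order is co – v – n.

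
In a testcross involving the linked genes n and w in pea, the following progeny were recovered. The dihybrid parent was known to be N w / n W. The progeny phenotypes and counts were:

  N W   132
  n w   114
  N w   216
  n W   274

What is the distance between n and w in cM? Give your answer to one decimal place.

33.4 cM

The recombinant classes are N W and n w: 132 + 114 = 246.
Recombination frequency = 246/736 = 0.3342 ≈ 33.4%, i.e. 33.4 cM.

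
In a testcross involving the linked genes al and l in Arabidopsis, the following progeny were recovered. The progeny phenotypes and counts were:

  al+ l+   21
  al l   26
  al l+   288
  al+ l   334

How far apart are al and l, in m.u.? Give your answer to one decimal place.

7.0 m.u.

The two most frequent classes, al+ l (334) and al l+ (288), are the parental types, so the F1 was al+ l / al l+.
The recombinant classes are al+ l+ and al l: 21 + 26 = 47.
Recombination frequency = 47/669 = 0.0703 ≈ 7.0%, i.e. 7.0 m.u.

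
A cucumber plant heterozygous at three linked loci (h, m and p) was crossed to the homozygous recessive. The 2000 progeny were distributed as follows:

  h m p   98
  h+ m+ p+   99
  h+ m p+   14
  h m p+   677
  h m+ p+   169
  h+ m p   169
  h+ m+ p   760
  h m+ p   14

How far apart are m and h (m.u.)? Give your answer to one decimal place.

The two most frequent reciprocal classes, h+ m+ p and h m p+, are the parental types, so the F1 was h+ m+ p / h m p+.
The two rarest classes, h m+ p and h+ m p+, are the double crossovers. Comparing them with the parentals, only the h allele has switched, so h is the middle locus and the order is p – h – m.
Crossovers in the h–m interval produce the single-crossover classes h+ m p and h m+ p+ (169 + 169 = 338) plus the double crossovers (28).
RF(h–m) = (338 + 28) / 2000 = 366/2000 = 0.1830 → 18.3 m.u.

18.3 m.u.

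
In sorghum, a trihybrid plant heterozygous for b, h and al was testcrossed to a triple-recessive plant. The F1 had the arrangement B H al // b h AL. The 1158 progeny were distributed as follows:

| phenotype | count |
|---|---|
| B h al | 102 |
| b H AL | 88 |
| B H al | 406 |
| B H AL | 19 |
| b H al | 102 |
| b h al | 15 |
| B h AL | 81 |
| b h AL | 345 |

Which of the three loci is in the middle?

al

The two rarest classes, B H AL and b h al, are the double crossovers. Comparing them with the parentals, only the al allele has switched, so al is the middle locus and the order is h – al – b.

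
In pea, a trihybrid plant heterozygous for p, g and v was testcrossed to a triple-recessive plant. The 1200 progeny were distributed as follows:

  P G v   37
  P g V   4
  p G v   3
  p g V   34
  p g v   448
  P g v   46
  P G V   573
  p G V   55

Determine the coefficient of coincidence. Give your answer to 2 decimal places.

The two most frequent reciprocal classes, p g v and P G V, are the parental types, so the F1 was p g v / P G V.
The two rarest classes, p G v and P g V, are the double crossovers. Comparing them with the parentals, only the g allele has switched, so g is the middle locus and the order is p – g – v.
p–g: (101 + 7)/1200 = 0.0900; g–v: (71 + 7)/1200 = 0.0650.
Expected DCO frequency = 0.0900 × 0.0650 ≈ 0.00585; observed = 7/1200 ≈ 0.00583.
Coefficient of coincidence = 0.00583/0.00585 ≈ 1.00.

1.00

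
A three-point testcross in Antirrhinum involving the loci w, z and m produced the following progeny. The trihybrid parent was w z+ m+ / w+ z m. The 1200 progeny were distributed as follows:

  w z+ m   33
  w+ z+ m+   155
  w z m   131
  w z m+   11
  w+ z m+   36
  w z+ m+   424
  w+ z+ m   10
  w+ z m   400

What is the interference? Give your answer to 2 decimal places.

0.09

The two rarest classes, w z m+ and w+ z+ m, are the double crossovers. Comparing them with the parentals, only the z allele has switched, so z is the middle locus and the order is m – z – w.
m–z: (69 + 21)/1200 = 0.0750; z–w: (286 + 21)/1200 = 0.2558.
Expected DCO frequency = 0.0750 × 0.2558 ≈ 0.01919; observed = 21/1200 ≈ 0.01750.
Coefficient of coincidence = 0.01750/0.01919 ≈ 0.91; interference = 1 − 0.91 = 0.09.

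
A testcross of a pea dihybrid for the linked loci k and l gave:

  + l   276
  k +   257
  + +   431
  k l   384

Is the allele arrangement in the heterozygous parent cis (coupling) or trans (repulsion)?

cis

The two most frequent classes are + + (431) and k l (384); these are the parental (non-recombinant) types.
So the F1 carried + + on one chromosome and k l on the other — the recessive alleles are on the same chromosome (cis / coupling).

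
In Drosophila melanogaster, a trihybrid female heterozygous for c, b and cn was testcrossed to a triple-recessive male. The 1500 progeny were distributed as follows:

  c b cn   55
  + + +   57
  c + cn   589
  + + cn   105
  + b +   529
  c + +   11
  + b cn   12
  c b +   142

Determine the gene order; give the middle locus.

The two most frequent reciprocal classes, c + cn and + b +, are the parental types, so the F1 was c + cn / + b +.
The two rarest classes, c + + and + b cn, are the double crossovers. Comparing them with the parentals, only the cn allele has switched, so cn is the middle locus and the order is c – cn – b.

cn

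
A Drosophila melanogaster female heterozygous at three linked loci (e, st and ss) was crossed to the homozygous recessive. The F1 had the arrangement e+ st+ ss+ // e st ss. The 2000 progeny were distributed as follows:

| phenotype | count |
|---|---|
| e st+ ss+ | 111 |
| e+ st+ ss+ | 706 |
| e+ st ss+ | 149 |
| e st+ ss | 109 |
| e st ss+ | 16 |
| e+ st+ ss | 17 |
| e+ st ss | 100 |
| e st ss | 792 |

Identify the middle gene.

The two rarest classes, e+ st+ ss and e st ss+, are the double crossovers. Comparing them with the parentals, only the ss allele has switched, so ss is the middle locus and the order is st – ss – e.

ss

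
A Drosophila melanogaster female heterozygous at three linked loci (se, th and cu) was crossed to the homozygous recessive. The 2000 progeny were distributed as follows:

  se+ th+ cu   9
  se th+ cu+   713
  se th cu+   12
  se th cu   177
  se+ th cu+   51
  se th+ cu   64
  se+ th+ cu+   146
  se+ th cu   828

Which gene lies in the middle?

The two most frequent reciprocal classes, se th+ cu+ and se+ th cu, are the parental types, so the F1 was se th+ cu+ / se+ th cu.
The two rarest classes, se th cu+ and se+ th+ cu, are the double crossovers. Comparing them with the parentals, only the th allele has switched, so th is the middle locus and the order is se – th – cu.

th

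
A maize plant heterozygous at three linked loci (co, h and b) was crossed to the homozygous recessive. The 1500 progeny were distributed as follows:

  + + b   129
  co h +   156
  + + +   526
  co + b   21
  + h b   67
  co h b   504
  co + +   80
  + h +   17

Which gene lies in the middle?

h

The two most frequent reciprocal classes, co h b and + + +, are the parental types, so the F1 was co h b / + + +.
The two rarest classes, co + b and + h +, are the double crossovers. Comparing them with the parentals, only the h allele has switched, so h is the middle locus and the order is b – h – co.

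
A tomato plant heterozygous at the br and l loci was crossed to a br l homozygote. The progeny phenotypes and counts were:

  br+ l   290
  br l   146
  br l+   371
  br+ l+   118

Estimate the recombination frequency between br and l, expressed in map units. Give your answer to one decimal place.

The two most frequent classes, br+ l (290) and br l+ (371), are the parental types, so the F1 was br+ l / br l+.
The recombinant classes are br+ l+ and br l: 118 + 146 = 264.
Recombination frequency = 264/925 = 0.2854 ≈ 28.5%, i.e. 28.5 map units.

28.5 map units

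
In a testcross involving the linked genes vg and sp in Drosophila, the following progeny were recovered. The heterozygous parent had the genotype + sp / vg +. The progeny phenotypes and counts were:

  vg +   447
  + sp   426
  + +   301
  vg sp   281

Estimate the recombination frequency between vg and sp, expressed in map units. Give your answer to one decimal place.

40.0 map units

The recombinant classes are + + and vg sp: 301 + 281 = 582.
Recombination frequency = 582/1455 = 0.4000 ≈ 40.0%, i.e. 40.0 map units.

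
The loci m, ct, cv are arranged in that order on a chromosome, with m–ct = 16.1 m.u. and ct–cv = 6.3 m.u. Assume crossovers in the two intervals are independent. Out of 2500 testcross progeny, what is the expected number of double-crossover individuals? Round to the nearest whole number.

Map distances give recombination frequencies of 0.161 and 0.063 for the two intervals.
With no interference, expected double-crossover frequency = 0.161 × 0.063 = 0.01014.
Expected number = 0.01014 × 2500 = 25.36 ≈ 25.

25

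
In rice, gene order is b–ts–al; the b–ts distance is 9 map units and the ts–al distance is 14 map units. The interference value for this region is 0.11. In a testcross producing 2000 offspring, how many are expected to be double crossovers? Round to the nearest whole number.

22

Map distances give recombination frequencies of 0.090 and 0.140 for the two intervals.
With interference 0.11 (so coincidence = 0.89), expected double-crossover frequency = 0.090 × 0.140 × 0.89 = 0.01121.
Expected number = 0.01121 × 2000 = 22.43 ≈ 22.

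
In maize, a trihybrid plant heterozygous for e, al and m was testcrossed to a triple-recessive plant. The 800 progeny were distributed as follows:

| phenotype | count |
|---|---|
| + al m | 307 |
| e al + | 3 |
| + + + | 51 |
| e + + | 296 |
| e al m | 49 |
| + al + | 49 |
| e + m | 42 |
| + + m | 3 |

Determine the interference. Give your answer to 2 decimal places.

0.53

The two most frequent reciprocal classes, e + + and + al m, are the parental types, so the F1 was e + + / + al m.
The two rarest classes, e al + and + + m, are the double crossovers. Comparing them with the parentals, only the al allele has switched, so al is the middle locus and the order is m – al – e.
m–al: (91 + 6)/800 = 0.1212; al–e: (100 + 6)/800 = 0.1325.
Expected DCO frequency = 0.1212 × 0.1325 ≈ 0.01606; observed = 6/800 ≈ 0.00750.
Coefficient of coincidence = 0.00750/0.01606 ≈ 0.47; interference = 1 − 0.47 = 0.53.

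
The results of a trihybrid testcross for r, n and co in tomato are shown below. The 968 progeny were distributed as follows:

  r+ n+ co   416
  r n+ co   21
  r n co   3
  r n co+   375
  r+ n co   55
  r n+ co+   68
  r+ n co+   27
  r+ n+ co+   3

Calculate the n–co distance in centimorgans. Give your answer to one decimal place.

13.3 centimorgans

The two most frequent reciprocal classes, r n co+ and r+ n+ co, are the parental types, so the F1 was r n co+ / r+ n+ co.
The two rarest classes, r n co and r+ n+ co+, are the double crossovers. Comparing them with the parentals, only the co allele has switched, so co is the middle locus and the order is n – co – r.
Crossovers in the n–co interval produce the single-crossover classes r n+ co+ and r+ n co (68 + 55 = 123) plus the double crossovers (6).
RF(n–co) = (123 + 6) / 968 = 129/968 = 0.1333 → 13.3 centimorgans.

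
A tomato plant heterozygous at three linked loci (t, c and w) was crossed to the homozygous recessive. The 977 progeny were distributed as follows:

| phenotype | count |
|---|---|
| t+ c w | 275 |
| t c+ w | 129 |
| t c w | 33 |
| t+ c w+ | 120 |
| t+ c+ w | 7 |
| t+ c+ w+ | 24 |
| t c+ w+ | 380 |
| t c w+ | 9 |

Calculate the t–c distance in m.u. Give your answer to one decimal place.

The two most frequent reciprocal classes, t c+ w+ and t+ c w, are the parental types, so the F1 was t c+ w+ / t+ c w.
The two rarest classes, t c w+ and t+ c+ w, are the double crossovers. Comparing them with the parentals, only the c allele has switched, so c is the middle locus and the order is w – c – t.
Crossovers in the c–t interval produce the single-crossover classes t+ c+ w+ and t c w (24 + 33 = 57) plus the double crossovers (16).
RF(c–t) = (57 + 16) / 977 = 73/977 = 0.0747 → 7.5 m.u.

7.5 m.u.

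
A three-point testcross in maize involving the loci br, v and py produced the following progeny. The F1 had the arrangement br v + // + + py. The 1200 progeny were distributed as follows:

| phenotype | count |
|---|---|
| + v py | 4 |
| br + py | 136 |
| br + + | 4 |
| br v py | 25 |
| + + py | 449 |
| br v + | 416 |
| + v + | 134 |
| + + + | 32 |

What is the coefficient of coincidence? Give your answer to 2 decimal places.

0.53

The two rarest classes, br + + and + v py, are the double crossovers. Comparing them with the parentals, only the v allele has switched, so v is the middle locus and the order is py – v – br.
py–v: (57 + 8)/1200 = 0.0542; v–br: (270 + 8)/1200 = 0.2317.
Expected DCO frequency = 0.0542 × 0.2317 ≈ 0.01256; observed = 8/1200 ≈ 0.00667.
Coefficient of coincidence = 0.00667/0.01256 ≈ 0.53.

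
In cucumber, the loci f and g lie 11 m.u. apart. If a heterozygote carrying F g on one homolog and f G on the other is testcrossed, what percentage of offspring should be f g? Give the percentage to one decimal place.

A map distance of 11 m.u. corresponds to a recombination frequency of 0.110.
The F1 is F g / f G, so f g is a recombinant gamete class with expected frequency r/2 = 0.110/2 = 0.0550.
That is 0.0550 = 5.5% of the progeny.

5.5%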